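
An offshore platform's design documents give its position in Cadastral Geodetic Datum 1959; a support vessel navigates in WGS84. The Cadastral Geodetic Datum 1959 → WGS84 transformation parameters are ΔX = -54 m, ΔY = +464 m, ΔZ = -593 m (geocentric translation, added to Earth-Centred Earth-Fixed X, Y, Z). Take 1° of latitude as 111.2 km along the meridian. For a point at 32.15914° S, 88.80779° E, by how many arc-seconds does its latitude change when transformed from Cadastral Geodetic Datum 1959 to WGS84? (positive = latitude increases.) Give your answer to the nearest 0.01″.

sin φ = -0.532273, cos φ = 0.846573, sin λ = 0.999784, cos λ = 0.020806.
North component: ΔN = −sin φ cos λ·ΔX − sin φ sin λ·ΔY + cos φ·ΔZ = −(-0.532273)(0.020806)(-54) − (-0.532273)(0.999784)(464) + (0.846573)(-593) = -255.69 m.
1° of latitude spans 111200 m, so Δφ = -255.69 / 111200 × 3600 = -8.278″.

Δφ = -8.28″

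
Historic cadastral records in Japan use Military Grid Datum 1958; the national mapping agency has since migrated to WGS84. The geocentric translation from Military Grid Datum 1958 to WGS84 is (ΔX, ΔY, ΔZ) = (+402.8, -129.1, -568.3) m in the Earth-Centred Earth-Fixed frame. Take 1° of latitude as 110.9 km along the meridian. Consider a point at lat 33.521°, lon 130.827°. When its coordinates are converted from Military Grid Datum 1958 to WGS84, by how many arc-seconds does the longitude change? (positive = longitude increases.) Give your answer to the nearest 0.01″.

sin φ = 0.552243, cos φ = 0.833683, sin λ = 0.756687, cos λ = -0.653777.
East component: ΔE = −sin λ·ΔX + cos λ·ΔY = −(0.756687)(402.8) + (-0.653777)(-129.1) = -220.39 m.
1° of latitude spans 110900 m; at latitude φ, 1° of longitude spans that × cos φ = 92455.5 m, so Δλ = -220.39 / 92455.5 × 3600 = -8.582″.

Δλ = -8.58″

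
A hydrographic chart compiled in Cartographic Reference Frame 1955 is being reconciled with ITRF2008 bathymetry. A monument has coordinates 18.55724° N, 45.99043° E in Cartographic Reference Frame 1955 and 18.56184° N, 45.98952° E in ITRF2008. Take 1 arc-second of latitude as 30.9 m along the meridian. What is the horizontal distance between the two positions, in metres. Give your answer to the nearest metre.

521 m

Δφ = 18.56184° − 18.55724° = +0.00460°; Δλ = 45.98952° − 45.99043° = -0.00091°.
1° of latitude = 3600 × 30.90 = 111240 m.
ΔN = Δφ × 111240 = 511.7 m; ΔE = Δλ × 111240 × cos(18.55724°) = -0.00091 × 111240 × 0.948006 = -96.0 m.
Distance = √(ΔE² + ΔN²) = √((-96.0)² + 511.7²) = 520.6 m.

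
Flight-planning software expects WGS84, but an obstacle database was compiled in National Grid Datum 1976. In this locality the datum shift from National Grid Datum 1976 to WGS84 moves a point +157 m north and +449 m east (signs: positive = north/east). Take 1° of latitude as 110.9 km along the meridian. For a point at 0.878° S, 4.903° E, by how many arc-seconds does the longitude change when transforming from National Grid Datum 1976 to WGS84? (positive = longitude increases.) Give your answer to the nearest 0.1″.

Δλ = 14.6″

At latitude -0.878°, cos φ = 0.999883.
1° of longitude at this latitude = 110.9 × cos φ = 110.89 km, so Δλ = 449.0 / 110887.0 = 0.0040492° = 14.577″.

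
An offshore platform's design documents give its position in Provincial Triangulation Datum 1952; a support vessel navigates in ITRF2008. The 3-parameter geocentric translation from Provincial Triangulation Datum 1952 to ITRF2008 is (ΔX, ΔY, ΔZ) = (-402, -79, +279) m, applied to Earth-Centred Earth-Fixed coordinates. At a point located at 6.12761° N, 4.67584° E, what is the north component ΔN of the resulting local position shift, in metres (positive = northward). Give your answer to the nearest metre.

ΔN = 321 m

At φ = 6.12761°, λ = 4.67584°: sin φ = 0.106743, cos φ = 0.994287, sin λ = 0.081518, cos λ = 0.996672.
ΔN = −sin φ cos λ·ΔX − sin φ sin λ·ΔY + cos φ·ΔZ = −(0.106743)(0.996672)(-402) − (0.106743)(0.081518)(-79) + (0.994287)(279) = 320.86 m.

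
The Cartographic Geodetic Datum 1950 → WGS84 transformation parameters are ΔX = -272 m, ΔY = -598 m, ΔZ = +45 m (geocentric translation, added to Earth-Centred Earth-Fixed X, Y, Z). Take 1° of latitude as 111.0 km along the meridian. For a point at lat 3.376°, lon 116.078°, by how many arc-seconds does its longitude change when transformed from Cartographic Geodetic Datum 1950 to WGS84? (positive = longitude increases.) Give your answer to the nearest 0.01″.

sin φ = 0.058888, cos φ = 0.998265, sin λ = 0.898196, cos λ = -0.439594.
East component: ΔE = −sin λ·ΔX + cos λ·ΔY = −(0.898196)(-272) + (-0.439594)(-598) = 507.19 m.
1° of latitude spans 111000 m; at latitude φ, 1° of longitude spans that × cos φ = 110807.4 m, so Δλ = 507.19 / 110807.4 × 3600 = 16.478″.

Δλ = 16.48″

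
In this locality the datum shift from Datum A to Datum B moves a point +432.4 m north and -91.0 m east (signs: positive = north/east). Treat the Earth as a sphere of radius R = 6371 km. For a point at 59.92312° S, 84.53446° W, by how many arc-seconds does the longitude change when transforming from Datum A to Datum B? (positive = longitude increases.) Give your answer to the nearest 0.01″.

At latitude -59.92312°, cos φ = 0.501162.
One radian of longitude at latitude φ spans R cos φ, so Δλ = ΔE / (R cos φ) = -91.0 / (6371000 × 0.501162) = -2.8501e-05 rad = -5.879″.

Δλ = -5.88″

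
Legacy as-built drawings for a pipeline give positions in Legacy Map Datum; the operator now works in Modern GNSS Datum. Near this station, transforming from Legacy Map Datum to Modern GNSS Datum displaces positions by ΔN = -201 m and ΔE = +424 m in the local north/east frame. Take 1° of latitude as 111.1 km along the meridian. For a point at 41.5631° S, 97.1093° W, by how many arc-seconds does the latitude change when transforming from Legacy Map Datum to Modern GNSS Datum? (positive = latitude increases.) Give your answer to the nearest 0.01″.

1° of latitude = 111.1 km, so Δφ = -201.0 / 111100 = -0.0018092° = -6.513″.

Δφ = -6.51″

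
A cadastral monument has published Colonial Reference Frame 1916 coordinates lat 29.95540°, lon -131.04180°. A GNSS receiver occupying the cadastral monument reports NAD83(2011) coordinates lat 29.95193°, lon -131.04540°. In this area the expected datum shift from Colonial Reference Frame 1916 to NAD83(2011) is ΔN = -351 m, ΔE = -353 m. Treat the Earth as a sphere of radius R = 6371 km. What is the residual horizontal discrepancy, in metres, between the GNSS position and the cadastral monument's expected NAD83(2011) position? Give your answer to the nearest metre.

Observed coordinate differences: Δφ = -0.00347°, Δλ = -0.00360°.
Converting to metres (1° lat = 111195 m, cos φ = 0.866414): observed ΔN = -385.8 m, observed ΔE = -346.8 m.
Subtracting the expected shift leaves a residual of -385.8 − (-351) = -34.8 m north and -346.8 − (-353) = 6.2 m east.
Residual distance = √((-34.8)² + 6.2²) = 35.4 m.

35 m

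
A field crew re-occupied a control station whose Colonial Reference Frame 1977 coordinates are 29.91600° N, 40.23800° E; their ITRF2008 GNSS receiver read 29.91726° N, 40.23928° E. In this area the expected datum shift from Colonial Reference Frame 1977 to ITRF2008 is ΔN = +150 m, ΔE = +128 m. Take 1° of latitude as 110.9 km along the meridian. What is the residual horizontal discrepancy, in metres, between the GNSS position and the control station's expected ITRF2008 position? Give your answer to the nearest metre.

Observed coordinate differences: Δφ = +0.00126°, Δλ = +0.00128°.
Converting to metres (1° lat = 110900 m, cos φ = 0.866758): observed ΔN = 139.7 m, observed ΔE = 123.0 m.
Subtracting the expected shift leaves a residual of 139.7 − (150) = -10.3 m north and 123.0 − (128) = -5.0 m east.
Residual distance = √((-10.3)² + (-5.0)²) = 11.4 m.

11 m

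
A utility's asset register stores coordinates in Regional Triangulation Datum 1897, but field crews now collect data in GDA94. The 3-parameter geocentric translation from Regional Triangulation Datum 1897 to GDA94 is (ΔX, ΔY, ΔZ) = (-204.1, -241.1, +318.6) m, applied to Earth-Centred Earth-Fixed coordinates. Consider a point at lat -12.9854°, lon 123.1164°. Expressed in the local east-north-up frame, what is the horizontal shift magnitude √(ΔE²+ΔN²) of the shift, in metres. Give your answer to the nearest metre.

419 m

The local east axis at (φ, λ) is (−sin λ, cos λ, 0), so ΔE = −sin(123.1164°)·(-204.1) + cos(123.1164°)·(-241.1) = 302.67 m.
The local north axis is (−sin φ cos λ, −sin φ sin λ, cos φ), giving ΔN = 25.056 − 45.376 + 310.453 = 290.13 m.
Horizontal magnitude = √(ΔE² + ΔN²) = √(302.67² + 290.13²) = 419.27 m.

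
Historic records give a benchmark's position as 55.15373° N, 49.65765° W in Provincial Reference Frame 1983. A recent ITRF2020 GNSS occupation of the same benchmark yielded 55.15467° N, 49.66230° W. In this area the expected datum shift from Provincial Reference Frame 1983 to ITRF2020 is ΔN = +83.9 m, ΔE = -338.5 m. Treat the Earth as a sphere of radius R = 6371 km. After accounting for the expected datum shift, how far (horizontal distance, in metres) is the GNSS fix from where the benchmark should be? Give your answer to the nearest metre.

48 m

Observed coordinate differences: Δφ = +0.00094°, Δλ = -0.00465°.
Converting to metres (1° lat = 111195 m, cos φ = 0.571377): observed ΔN = 104.5 m, observed ΔE = -295.4 m.
Subtracting the expected shift leaves a residual of 104.5 − (83.9) = 20.6 m north and -295.4 − (-338.5) = 43.1 m east.
Residual distance = √(20.6² + 43.1²) = 47.7 m.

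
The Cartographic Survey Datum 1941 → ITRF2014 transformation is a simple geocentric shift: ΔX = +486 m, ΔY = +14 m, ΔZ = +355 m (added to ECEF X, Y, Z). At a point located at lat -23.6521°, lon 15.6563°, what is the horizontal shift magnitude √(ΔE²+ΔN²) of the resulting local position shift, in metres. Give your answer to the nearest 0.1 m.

527.7 m

The local east axis at (φ, λ) is (−sin λ, cos λ, 0), so ΔE = −sin(15.6563°)·486 + cos(15.6563°)·14 = -117.67 m.
The local north axis is (−sin φ cos λ, −sin φ sin λ, cos φ), giving ΔN = 187.741 + 1.516 + 325.179 = 514.44 m.
Horizontal magnitude = √(ΔE² + ΔN²) = √((-117.67)² + 514.44²) = 527.72 m.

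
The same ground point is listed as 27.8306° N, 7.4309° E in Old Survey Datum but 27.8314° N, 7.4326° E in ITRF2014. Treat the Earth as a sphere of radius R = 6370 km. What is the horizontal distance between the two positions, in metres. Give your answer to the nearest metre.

189 m

Δφ = 27.8314° − 27.8306° = +0.0008°; Δλ = 7.4326° − 7.4309° = +0.0017°.
1° along a meridian = πR/180 = 111177 m.
ΔN = Δφ × 111177 = 88.9 m; ΔE = Δλ × 111177 × cos(27.8306°) = +0.0017 × 111177 × 0.884332 = 167.1 m.
Distance = √(ΔE² + ΔN²) = √(167.1² + 88.9²) = 189.3 m.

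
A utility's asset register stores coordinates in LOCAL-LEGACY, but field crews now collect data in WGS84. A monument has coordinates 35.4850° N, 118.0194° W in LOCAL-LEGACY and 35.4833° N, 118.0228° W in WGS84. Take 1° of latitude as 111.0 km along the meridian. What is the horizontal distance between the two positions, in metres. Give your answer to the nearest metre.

361 m

Δφ = 35.4833° − 35.4850° = -0.0017°; Δλ = -118.0228° − -118.0194° = -0.0034°.
ΔN = Δφ × 111000 = -188.7 m; ΔE = Δλ × 111000 × cos(35.4850°) = -0.0034 × 111000 × 0.814268 = -307.3 m.
Distance = √(ΔE² + ΔN²) = √((-307.3)² + (-188.7)²) = 360.6 m.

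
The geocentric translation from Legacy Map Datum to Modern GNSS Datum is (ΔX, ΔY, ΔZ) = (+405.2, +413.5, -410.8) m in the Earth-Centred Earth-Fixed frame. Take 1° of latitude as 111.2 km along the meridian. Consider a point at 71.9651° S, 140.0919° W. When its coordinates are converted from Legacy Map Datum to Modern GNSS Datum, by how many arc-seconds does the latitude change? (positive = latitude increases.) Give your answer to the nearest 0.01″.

Δφ = -21.85″

sin φ = -0.950868, cos φ = 0.309596, sin λ = -0.641558, cos λ = -0.767074.
North component: ΔN = −sin φ cos λ·ΔX − sin φ sin λ·ΔY + cos φ·ΔZ = −(-0.950868)(-0.767074)(405.2) − (-0.950868)(-0.641558)(413.5) + (0.309596)(-410.8) = -674.98 m.
1° of latitude spans 111200 m, so Δφ = -674.98 / 111200 × 3600 = -21.852″.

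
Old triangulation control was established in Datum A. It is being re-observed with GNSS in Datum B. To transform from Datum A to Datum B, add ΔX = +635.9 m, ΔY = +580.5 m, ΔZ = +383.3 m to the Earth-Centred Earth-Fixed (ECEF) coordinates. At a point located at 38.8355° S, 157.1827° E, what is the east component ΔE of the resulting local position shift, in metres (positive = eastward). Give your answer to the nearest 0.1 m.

The local east axis at (φ, λ) is (−sin λ, cos λ, 0), so ΔE = −sin(157.1827°)·635.9 + cos(157.1827°)·580.5 = -781.67 m.

ΔE = -781.7 m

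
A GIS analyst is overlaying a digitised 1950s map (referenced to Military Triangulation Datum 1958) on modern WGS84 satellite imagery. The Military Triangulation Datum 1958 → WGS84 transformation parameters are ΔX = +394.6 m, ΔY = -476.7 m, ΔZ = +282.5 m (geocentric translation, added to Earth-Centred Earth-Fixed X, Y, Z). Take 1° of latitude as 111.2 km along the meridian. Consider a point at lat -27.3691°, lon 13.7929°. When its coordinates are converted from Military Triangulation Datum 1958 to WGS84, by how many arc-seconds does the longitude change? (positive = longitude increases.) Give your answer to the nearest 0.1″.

sin φ = -0.459721, cos φ = 0.888063, sin λ = 0.238413, cos λ = 0.971164.
East component: ΔE = −sin λ·ΔX + cos λ·ΔY = −(0.238413)(394.6) + (0.971164)(-476.7) = -557.03 m.
1° of latitude spans 111200 m; at latitude φ, 1° of longitude spans that × cos φ = 98752.7 m, so Δλ = -557.03 / 98752.7 × 3600 = -20.306″.

Δλ = -20.3″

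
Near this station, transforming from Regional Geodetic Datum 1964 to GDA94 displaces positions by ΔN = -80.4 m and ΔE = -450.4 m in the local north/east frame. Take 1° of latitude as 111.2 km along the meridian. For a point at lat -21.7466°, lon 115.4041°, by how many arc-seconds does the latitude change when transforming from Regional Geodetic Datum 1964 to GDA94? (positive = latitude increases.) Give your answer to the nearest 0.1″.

1° of latitude = 111.2 km, so Δφ = -80.4 / 111200 = -0.0007230° = -2.603″.

Δφ = -2.6″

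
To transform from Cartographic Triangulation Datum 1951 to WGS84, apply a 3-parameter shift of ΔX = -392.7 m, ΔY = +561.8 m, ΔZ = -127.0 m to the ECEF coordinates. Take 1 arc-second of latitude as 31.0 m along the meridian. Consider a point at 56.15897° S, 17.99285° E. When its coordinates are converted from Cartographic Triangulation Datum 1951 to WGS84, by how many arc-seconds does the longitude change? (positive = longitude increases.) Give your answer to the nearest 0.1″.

Δλ = 38.0″

sin φ = -0.830586, cos φ = 0.556891, sin λ = 0.308898, cos λ = 0.951095.
East component: ΔE = −sin λ·ΔX + cos λ·ΔY = −(0.308898)(-392.7) + (0.951095)(561.8) = 655.63 m.
1° of latitude spans 3600 × 31.00 = 111600 m; at latitude φ, 1° of longitude spans that × cos φ = 62149.0 m, so Δλ = 655.63 / 62149.0 × 3600 = 37.978″.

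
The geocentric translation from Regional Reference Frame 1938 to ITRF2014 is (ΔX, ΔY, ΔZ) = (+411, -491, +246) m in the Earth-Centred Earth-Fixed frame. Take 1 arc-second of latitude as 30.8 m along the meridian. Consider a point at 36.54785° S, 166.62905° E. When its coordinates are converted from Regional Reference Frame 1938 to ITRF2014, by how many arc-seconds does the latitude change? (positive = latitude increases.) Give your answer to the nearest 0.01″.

sin φ = -0.595494, cos φ = 0.803360, sin λ = 0.231255, cos λ = -0.972893.
North component: ΔN = −sin φ cos λ·ΔX − sin φ sin λ·ΔY + cos φ·ΔZ = −(-0.595494)(-0.972893)(411) − (-0.595494)(0.231255)(-491) + (0.803360)(246) = -108.10 m.
1° of latitude spans 3600 × 30.80 = 110880 m, so Δφ = -108.10 / 110880 × 3600 = -3.510″.

Δφ = -3.51″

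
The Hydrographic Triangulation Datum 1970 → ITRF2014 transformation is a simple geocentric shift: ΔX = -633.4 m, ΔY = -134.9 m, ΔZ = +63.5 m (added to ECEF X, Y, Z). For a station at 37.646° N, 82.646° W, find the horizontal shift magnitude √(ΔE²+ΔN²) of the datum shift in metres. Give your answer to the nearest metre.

At φ = 37.646°, λ = -82.646°: sin φ = 0.610781, cos φ = 0.791800, sin λ = -0.991774, cos λ = 0.127999.
ΔE = −sin λ·ΔX + cos λ·ΔY = −(-0.991774)·(-633.4) + (0.127999)·(-134.9) = -645.46 m.
ΔN = −sin φ cos λ·ΔX − sin φ sin λ·ΔY + cos φ·ΔZ = −(0.610781)(0.127999)(-633.4) − (0.610781)(-0.991774)(-134.9) + (0.791800)(63.5) = 18.08 m.
Horizontal magnitude = √(ΔE² + ΔN²) = √((-645.46)² + 18.08²) = 645.71 m.

646 m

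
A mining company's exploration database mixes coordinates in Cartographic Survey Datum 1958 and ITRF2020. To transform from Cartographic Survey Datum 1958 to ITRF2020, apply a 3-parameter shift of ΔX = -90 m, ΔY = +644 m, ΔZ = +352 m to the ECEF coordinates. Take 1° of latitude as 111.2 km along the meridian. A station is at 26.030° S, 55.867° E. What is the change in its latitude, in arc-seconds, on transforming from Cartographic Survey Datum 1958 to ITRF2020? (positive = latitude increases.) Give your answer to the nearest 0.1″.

Δφ = 17.1″

sin φ = -0.438842, cos φ = 0.898564, sin λ = 0.827737, cos λ = 0.561116.
North component: ΔN = −sin φ cos λ·ΔX − sin φ sin λ·ΔY + cos φ·ΔZ = −(-0.438842)(0.561116)(-90) − (-0.438842)(0.827737)(644) + (0.898564)(352) = 528.06 m.
1° of latitude spans 111200 m, so Δφ = 528.06 / 111200 × 3600 = 17.096″.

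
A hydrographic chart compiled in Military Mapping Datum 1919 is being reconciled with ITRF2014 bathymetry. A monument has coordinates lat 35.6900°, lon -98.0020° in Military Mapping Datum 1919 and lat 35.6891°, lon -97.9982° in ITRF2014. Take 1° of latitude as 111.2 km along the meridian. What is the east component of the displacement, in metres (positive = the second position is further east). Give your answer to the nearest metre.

ΔE = 343 m

Δφ = 35.6891° − 35.6900° = -0.0009°; Δλ = -97.9982° − -98.0020° = +0.0038°.
ΔN = Δφ × 111200 = -100.1 m; ΔE = Δλ × 111200 × cos(35.6900°) = +0.0038 × 111200 × 0.812185 = 343.2 m.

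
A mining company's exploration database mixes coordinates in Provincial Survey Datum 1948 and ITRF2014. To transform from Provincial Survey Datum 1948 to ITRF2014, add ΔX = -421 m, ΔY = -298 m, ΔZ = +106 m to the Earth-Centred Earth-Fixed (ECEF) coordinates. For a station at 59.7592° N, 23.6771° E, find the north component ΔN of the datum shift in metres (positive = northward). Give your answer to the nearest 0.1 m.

The local north axis is (−sin φ cos λ, −sin φ sin λ, cos φ), giving ΔN = 333.093 + 103.386 + 53.385 = 489.86 m.

ΔN = 489.9 m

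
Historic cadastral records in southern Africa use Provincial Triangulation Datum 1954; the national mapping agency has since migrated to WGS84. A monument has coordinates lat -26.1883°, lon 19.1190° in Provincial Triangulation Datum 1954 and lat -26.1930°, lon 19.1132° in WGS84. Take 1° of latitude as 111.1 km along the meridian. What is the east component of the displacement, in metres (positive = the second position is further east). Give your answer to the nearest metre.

ΔE = -578 m

Δφ = -26.1930° − -26.1883° = -0.0047°; Δλ = 19.1132° − 19.1190° = -0.0058°.
ΔN = Δφ × 111100 = -522.2 m; ΔE = Δλ × 111100 × cos(-26.1883°) = -0.0058 × 111100 × 0.897349 = -578.2 m.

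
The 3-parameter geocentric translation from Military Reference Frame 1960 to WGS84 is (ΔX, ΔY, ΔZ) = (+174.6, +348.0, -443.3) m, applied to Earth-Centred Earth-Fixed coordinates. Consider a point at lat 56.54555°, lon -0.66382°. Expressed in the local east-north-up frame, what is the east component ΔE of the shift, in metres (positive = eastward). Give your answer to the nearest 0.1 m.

ΔE = 350.0 m

The local east axis at (φ, λ) is (−sin λ, cos λ, 0), so ΔE = −sin(-0.66382°)·174.6 + cos(-0.66382°)·348.0 = 350.00 m.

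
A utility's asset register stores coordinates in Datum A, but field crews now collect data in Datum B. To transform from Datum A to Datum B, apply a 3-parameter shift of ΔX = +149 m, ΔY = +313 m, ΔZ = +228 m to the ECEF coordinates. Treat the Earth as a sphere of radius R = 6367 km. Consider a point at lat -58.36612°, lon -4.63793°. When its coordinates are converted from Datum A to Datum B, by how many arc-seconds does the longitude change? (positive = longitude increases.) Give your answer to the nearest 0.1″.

Δλ = 20.0″

sin φ = -0.851417, cos φ = 0.524489, sin λ = -0.080859, cos λ = 0.996726.
East component: ΔE = −sin λ·ΔX + cos λ·ΔY = −(-0.080859)(149) + (0.996726)(313) = 324.02 m.
1° of latitude spans πR/180 = 111125 m; at latitude φ, 1° of longitude spans that × cos φ = 58284.0 m, so Δλ = 324.02 / 58284.0 × 3600 = 20.014″.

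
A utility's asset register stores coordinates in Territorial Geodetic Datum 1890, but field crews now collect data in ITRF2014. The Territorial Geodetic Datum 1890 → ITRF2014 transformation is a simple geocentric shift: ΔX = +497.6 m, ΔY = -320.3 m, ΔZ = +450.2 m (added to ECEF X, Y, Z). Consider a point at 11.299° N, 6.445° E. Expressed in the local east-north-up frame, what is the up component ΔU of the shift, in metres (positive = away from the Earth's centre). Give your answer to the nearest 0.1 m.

The local up (radial) axis is (cos φ cos λ, cos φ sin λ, sin φ), giving ΔU = 484.872 − 35.257 + 88.207 = 537.82 m.

ΔU = 537.8 m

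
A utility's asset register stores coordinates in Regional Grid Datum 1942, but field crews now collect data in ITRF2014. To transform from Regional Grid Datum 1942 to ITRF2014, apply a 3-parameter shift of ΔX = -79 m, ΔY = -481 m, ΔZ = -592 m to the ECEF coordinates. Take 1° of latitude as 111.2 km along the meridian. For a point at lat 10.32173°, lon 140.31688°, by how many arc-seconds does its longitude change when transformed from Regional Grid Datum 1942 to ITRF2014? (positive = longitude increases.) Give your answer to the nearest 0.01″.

Δλ = 13.84″

sin φ = 0.179175, cos φ = 0.983817, sin λ = 0.638541, cos λ = -0.769588.
East component: ΔE = −sin λ·ΔX + cos λ·ΔY = −(0.638541)(-79) + (-0.769588)(-481) = 420.62 m.
1° of latitude spans 111200 m; at latitude φ, 1° of longitude spans that × cos φ = 109400.5 m, so Δλ = 420.62 / 109400.5 × 3600 = 13.841″.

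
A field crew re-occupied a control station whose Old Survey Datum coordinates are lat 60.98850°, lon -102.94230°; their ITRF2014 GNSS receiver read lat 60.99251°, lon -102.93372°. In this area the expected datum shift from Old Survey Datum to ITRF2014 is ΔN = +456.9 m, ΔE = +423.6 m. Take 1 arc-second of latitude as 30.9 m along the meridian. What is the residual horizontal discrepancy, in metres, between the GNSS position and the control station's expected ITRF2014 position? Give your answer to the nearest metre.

41 m

Observed coordinate differences: Δφ = +0.00401°, Δλ = +0.00858°.
Converting to metres (1° lat = 111240 m, cos φ = 0.484985): observed ΔN = 446.1 m, observed ΔE = 462.9 m.
Subtracting the expected shift leaves a residual of 446.1 − (456.9) = -10.8 m north and 462.9 − (423.6) = 39.3 m east.
Residual distance = √((-10.8)² + 39.3²) = 40.8 m.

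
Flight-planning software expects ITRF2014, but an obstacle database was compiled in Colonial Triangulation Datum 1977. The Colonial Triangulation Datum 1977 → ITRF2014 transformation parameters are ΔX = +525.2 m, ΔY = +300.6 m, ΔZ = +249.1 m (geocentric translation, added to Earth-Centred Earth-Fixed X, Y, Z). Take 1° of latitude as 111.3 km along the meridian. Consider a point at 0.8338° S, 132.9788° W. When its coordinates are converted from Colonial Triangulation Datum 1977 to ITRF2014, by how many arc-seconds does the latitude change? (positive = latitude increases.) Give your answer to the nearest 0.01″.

sin φ = -0.014552, cos φ = 0.999894, sin λ = -0.731606, cos λ = -0.681728.
North component: ΔN = −sin φ cos λ·ΔX − sin φ sin λ·ΔY + cos φ·ΔZ = −(-0.014552)(-0.681728)(525.2) − (-0.014552)(-0.731606)(300.6) + (0.999894)(249.1) = 240.66 m.
1° of latitude spans 111300 m, so Δφ = 240.66 / 111300 × 3600 = 7.784″.

Δφ = 7.78″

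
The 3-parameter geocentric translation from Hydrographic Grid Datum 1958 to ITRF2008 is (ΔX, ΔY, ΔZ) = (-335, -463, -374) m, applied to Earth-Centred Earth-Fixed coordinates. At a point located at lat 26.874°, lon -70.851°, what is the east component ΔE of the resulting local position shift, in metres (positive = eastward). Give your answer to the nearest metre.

The local east axis at (φ, λ) is (−sin λ, cos λ, 0), so ΔE = −sin(-70.851°)·(-335) + cos(-70.851°)·(-463) = -468.34 m.

ΔE = -468 m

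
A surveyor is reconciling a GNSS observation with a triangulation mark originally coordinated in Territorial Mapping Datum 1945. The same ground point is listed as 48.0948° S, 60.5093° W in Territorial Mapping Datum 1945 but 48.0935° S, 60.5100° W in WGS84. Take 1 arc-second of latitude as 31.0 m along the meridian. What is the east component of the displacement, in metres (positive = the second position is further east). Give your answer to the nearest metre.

ΔE = -52 m

Δφ = -48.0935° − -48.0948° = +0.0013°; Δλ = -60.5100° − -60.5093° = -0.0007°.
1° of latitude = 3600 × 31.00 = 111600 m.
ΔN = Δφ × 111600 = 145.1 m; ΔE = Δλ × 111600 × cos(-48.0948°) = -0.0007 × 111600 × 0.667900 = -52.2 m.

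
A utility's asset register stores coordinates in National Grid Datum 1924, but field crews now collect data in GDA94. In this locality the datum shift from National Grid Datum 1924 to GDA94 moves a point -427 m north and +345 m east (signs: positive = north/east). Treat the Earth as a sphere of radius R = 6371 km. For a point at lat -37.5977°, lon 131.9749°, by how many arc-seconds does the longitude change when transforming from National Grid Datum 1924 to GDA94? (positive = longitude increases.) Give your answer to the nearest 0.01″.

At latitude -37.5977°, cos φ = 0.792314.
One radian of longitude at latitude φ spans R cos φ, so Δλ = ΔE / (R cos φ) = 345.0 / (6371000 × 0.792314) = 6.8346e-05 rad = 14.097″.

Δλ = 14.10″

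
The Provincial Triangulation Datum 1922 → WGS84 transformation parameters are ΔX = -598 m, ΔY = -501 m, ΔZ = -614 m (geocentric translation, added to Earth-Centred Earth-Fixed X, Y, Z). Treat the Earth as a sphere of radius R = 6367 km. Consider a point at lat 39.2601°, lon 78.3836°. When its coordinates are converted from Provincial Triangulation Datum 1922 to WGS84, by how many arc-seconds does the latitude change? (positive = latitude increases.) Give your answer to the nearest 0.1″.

Δφ = -2.9″

sin φ = 0.632842, cos φ = 0.774281, sin λ = 0.979518, cos λ = 0.201358.
North component: ΔN = −sin φ cos λ·ΔX − sin φ sin λ·ΔY + cos φ·ΔZ = −(0.632842)(0.201358)(-598) − (0.632842)(0.979518)(-501) + (0.774281)(-614) = -88.65 m.
1° of latitude spans πR/180 = 111125 m, so Δφ = -88.65 / 111125 × 3600 = -2.872″.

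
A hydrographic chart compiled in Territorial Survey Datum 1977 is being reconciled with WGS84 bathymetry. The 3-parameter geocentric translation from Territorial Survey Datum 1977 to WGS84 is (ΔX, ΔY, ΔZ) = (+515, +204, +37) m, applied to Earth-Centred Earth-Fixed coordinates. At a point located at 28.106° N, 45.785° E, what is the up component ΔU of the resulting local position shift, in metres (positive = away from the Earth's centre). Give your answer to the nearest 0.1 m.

The local up (radial) axis is (cos φ cos λ, cos φ sin λ, sin φ), giving ΔU = 316.786 + 128.971 + 17.431 = 463.19 m.

ΔU = 463.2 m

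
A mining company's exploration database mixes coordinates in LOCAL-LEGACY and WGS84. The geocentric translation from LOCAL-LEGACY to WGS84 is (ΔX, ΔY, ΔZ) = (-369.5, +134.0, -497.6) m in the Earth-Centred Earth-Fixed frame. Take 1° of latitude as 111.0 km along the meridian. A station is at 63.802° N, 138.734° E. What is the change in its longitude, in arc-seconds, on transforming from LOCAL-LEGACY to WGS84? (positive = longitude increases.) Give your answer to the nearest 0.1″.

sin φ = 0.897274, cos φ = 0.441475, sin λ = 0.659556, cos λ = -0.751656.
East component: ΔE = −sin λ·ΔX + cos λ·ΔY = −(0.659556)(-369.5) + (-0.751656)(134.0) = 142.98 m.
1° of latitude spans 111000 m; at latitude φ, 1° of longitude spans that × cos φ = 49003.7 m, so Δλ = 142.98 / 49003.7 × 3600 = 10.504″.

Δλ = 10.5″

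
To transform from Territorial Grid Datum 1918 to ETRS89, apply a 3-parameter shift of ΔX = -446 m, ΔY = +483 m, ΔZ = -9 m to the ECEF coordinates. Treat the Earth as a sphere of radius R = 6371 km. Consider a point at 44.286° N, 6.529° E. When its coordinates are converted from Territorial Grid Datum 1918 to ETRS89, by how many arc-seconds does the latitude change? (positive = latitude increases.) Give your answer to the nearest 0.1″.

Δφ = 8.6″

sin φ = 0.698240, cos φ = 0.715863, sin λ = 0.113706, cos λ = 0.993514.
North component: ΔN = −sin φ cos λ·ΔX − sin φ sin λ·ΔY + cos φ·ΔZ = −(0.698240)(0.993514)(-446) − (0.698240)(0.113706)(483) + (0.715863)(-9) = 264.61 m.
1° of latitude spans πR/180 = 111195 m, so Δφ = 264.61 / 111195 × 3600 = 8.567″.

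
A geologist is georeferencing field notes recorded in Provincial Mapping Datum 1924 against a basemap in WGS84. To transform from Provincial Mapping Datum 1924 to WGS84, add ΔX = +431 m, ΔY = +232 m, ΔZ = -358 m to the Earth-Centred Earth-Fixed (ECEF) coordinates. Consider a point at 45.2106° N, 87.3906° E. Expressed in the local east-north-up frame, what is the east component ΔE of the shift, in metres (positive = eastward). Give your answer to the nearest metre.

At φ = 45.2106°, λ = 87.3906°: sin φ = 0.709701, cos φ = 0.704503, sin λ = 0.998963, cos λ = 0.045527.
ΔE = −sin λ·ΔX + cos λ·ΔY = −(0.998963)·(431) + (0.045527)·(232) = -419.99 m.

ΔE = -420 m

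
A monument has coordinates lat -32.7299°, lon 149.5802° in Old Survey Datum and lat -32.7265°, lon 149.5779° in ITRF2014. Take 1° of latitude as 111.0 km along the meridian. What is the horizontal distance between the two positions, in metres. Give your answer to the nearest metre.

Δφ = -32.7265° − -32.7299° = +0.0034°; Δλ = 149.5779° − 149.5802° = -0.0023°.
ΔN = Δφ × 111000 = 377.4 m; ΔE = Δλ × 111000 × cos(-32.7299°) = -0.0023 × 111000 × 0.841229 = -214.8 m.
Distance = √(ΔE² + ΔN²) = √((-214.8)² + 377.4²) = 434.2 m.

434 m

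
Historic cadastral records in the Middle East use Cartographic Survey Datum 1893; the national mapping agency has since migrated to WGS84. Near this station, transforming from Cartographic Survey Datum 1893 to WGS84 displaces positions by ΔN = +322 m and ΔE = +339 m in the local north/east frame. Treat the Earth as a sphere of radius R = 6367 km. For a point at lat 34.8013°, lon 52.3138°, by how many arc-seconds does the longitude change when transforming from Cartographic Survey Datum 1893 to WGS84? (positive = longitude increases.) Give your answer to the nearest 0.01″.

Δλ = 13.37″

At latitude 34.8013°, cos φ = 0.821136.
One radian of longitude at latitude φ spans R cos φ, so Δλ = ΔE / (R cos φ) = 339.0 / (6367000 × 0.821136) = 6.4841e-05 rad = 13.374″.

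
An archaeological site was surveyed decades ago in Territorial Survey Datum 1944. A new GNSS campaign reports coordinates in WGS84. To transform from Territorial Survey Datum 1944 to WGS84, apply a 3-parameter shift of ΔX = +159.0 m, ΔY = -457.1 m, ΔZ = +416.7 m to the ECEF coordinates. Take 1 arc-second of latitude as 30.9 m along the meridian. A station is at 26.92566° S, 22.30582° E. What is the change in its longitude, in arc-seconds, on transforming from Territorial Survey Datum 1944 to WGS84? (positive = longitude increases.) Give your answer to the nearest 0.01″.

sin φ = -0.452834, cos φ = 0.891595, sin λ = 0.379550, cos λ = 0.925171.
East component: ΔE = −sin λ·ΔX + cos λ·ΔY = −(0.379550)(159.0) + (0.925171)(-457.1) = -483.24 m.
1° of latitude spans 3600 × 30.90 = 111240 m; at latitude φ, 1° of longitude spans that × cos φ = 99181.0 m, so Δλ = -483.24 / 99181.0 × 3600 = -17.540″.

Δλ = -17.54″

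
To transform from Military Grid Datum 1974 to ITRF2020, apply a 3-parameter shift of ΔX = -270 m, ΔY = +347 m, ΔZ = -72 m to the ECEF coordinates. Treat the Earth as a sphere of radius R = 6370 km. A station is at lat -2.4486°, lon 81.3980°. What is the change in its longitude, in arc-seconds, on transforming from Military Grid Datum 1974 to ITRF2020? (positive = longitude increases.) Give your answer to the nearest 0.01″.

sin φ = -0.042723, cos φ = 0.999087, sin λ = 0.988751, cos λ = 0.149570.
East component: ΔE = −sin λ·ΔX + cos λ·ΔY = −(0.988751)(-270) + (0.149570)(347) = 318.86 m.
1° of latitude spans πR/180 = 111177 m; at latitude φ, 1° of longitude spans that × cos φ = 111076.0 m, so Δλ = 318.86 / 111076.0 × 3600 = 10.334″.

Δλ = 10.33″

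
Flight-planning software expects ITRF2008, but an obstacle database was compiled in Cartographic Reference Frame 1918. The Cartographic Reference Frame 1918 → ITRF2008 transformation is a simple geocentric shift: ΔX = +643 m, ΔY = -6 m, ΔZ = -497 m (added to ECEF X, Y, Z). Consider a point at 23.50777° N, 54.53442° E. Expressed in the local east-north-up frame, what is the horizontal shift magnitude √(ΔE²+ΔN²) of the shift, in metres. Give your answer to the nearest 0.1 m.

800.7 m

At φ = 23.50777°, λ = 54.53442°: sin φ = 0.398873, cos φ = 0.917006, sin λ = 0.814464, cos λ = 0.580214.
ΔE = −sin λ·ΔX + cos λ·ΔY = −(0.814464)·(643) + (0.580214)·(-6) = -527.18 m.
ΔN = −sin φ cos λ·ΔX − sin φ sin λ·ΔY + cos φ·ΔZ = −(0.398873)(0.580214)(643) − (0.398873)(0.814464)(-6) + (0.917006)(-497) = -602.61 m.
Horizontal magnitude = √(ΔE² + ΔN²) = √((-527.18)² + (-602.61)²) = 800.66 m.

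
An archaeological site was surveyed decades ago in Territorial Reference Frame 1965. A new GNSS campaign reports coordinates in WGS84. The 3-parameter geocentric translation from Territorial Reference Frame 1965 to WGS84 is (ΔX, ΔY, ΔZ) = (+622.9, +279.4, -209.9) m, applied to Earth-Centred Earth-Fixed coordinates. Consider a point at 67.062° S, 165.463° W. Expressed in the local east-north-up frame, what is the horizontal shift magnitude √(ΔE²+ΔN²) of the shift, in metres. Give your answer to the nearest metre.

At φ = -67.062°, λ = -165.463°: sin φ = -0.920927, cos φ = 0.389735, sin λ = -0.251005, cos λ = -0.967986.
ΔE = −sin λ·ΔX + cos λ·ΔY = −(-0.251005)·(622.9) + (-0.967986)·(279.4) = -114.10 m.
ΔN = −sin φ cos λ·ΔX − sin φ sin λ·ΔY + cos φ·ΔZ = −(-0.920927)(-0.967986)(622.9) − (-0.920927)(-0.251005)(279.4) + (0.389735)(-209.9) = -701.67 m.
Horizontal magnitude = √(ΔE² + ΔN²) = √((-114.10)² + (-701.67)²) = 710.89 m.

711 m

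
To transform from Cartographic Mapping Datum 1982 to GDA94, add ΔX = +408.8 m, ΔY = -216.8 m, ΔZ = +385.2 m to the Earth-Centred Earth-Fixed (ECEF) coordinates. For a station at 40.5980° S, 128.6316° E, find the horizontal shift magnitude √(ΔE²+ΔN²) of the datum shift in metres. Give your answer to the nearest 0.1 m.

184.7 m

The local east axis at (φ, λ) is (−sin λ, cos λ, 0), so ΔE = −sin(128.6316°)·408.8 + cos(128.6316°)·(-216.8) = -183.99 m.
The local north axis is (−sin φ cos λ, −sin φ sin λ, cos φ), giving ΔN = -166.083 − 110.210 + 292.480 = 16.19 m.
Horizontal magnitude = √(ΔE² + ΔN²) = √((-183.99)² + 16.19²) = 184.71 m.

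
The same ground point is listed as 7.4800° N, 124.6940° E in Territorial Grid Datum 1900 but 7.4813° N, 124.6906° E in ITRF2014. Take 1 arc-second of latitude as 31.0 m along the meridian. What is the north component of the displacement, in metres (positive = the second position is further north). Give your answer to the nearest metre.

Δφ = 7.4813° − 7.4800° = +0.0013°; Δλ = 124.6906° − 124.6940° = -0.0034°.
1° of latitude = 3600 × 31.00 = 111600 m.
ΔN = Δφ × 111600 = 145.1 m; ΔE = Δλ × 111600 × cos(7.4800°) = -0.0034 × 111600 × 0.991490 = -376.2 m.

ΔN = 145 m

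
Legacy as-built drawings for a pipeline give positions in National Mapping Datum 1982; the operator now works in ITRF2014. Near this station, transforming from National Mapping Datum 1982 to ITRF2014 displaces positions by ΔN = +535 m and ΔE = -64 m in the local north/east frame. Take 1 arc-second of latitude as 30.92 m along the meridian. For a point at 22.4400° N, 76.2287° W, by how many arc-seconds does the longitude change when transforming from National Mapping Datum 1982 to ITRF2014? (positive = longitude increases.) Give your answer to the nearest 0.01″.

At latitude 22.4400°, cos φ = 0.924280.
1″ of longitude at this latitude = 30.92 × cos φ = 28.5787 m, so Δλ = -64.0 / 28.5787 = -2.239″.

Δλ = -2.24″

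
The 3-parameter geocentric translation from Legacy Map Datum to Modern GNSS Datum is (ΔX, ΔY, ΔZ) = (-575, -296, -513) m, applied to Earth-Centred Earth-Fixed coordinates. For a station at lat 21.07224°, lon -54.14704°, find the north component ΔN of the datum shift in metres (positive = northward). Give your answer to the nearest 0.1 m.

At φ = 21.07224°, λ = -54.14704°: sin φ = 0.359545, cos φ = 0.933128, sin λ = -0.810523, cos λ = 0.585707.
ΔN = −sin φ cos λ·ΔX − sin φ sin λ·ΔY + cos φ·ΔZ = −(0.359545)(0.585707)(-575) − (0.359545)(-0.810523)(-296) + (0.933128)(-513) = -443.87 m.

ΔN = -443.9 m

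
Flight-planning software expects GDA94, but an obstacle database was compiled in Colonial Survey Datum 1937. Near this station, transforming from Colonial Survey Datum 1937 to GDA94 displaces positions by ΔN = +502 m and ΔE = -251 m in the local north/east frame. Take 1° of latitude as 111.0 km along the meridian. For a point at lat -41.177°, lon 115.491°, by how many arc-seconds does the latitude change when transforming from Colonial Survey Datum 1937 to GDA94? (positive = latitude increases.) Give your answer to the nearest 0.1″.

Δφ = 16.3″

1° of latitude = 111.0 km, so Δφ = 502.0 / 111000 = 0.0045225° = 16.281″.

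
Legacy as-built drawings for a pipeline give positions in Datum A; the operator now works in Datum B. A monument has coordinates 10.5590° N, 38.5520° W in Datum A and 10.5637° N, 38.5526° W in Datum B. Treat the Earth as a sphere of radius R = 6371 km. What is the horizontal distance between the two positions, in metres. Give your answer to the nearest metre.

Δφ = 10.5637° − 10.5590° = +0.0047°; Δλ = -38.5526° − -38.5520° = -0.0006°.
1° along a meridian = πR/180 = 111195 m.
ΔN = Δφ × 111195 = 522.6 m; ΔE = Δλ × 111195 × cos(10.5590°) = -0.0006 × 111195 × 0.983067 = -65.6 m.
Distance = √(ΔE² + ΔN²) = √((-65.6)² + 522.6²) = 526.7 m.

527 m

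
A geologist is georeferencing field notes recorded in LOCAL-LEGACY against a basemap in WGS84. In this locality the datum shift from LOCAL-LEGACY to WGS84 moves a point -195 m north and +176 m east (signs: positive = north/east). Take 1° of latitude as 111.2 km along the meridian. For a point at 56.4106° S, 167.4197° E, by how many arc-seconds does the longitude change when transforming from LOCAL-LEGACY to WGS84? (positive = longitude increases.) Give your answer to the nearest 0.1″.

At latitude -56.4106°, cos φ = 0.553237.
1° of longitude at this latitude = 111.2 × cos φ = 61.52 km, so Δλ = 176.0 / 61520.0 = 0.0028609° = 10.299″.

Δλ = 10.3″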